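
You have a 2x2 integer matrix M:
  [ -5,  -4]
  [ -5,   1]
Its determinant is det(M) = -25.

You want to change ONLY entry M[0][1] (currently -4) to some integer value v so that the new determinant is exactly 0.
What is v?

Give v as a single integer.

det is linear in entry M[0][1]: det = old_det + (v - -4) * C_01
Cofactor C_01 = 5
Want det = 0: -25 + (v - -4) * 5 = 0
  (v - -4) = 25 / 5 = 5
  v = -4 + (5) = 1

Answer: 1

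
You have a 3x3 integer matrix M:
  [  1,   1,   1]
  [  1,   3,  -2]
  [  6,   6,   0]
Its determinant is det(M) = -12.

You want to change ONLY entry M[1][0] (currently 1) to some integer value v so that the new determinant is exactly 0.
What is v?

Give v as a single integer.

Answer: 3

Derivation:
det is linear in entry M[1][0]: det = old_det + (v - 1) * C_10
Cofactor C_10 = 6
Want det = 0: -12 + (v - 1) * 6 = 0
  (v - 1) = 12 / 6 = 2
  v = 1 + (2) = 3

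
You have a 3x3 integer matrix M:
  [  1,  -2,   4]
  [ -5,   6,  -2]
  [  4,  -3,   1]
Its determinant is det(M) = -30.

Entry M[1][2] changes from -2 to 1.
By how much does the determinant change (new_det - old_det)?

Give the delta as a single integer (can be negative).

Answer: -15

Derivation:
Cofactor C_12 = -5
Entry delta = 1 - -2 = 3
Det delta = entry_delta * cofactor = 3 * -5 = -15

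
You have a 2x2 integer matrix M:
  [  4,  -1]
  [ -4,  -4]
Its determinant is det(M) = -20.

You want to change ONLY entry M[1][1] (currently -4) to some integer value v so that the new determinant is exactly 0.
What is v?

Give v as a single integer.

det is linear in entry M[1][1]: det = old_det + (v - -4) * C_11
Cofactor C_11 = 4
Want det = 0: -20 + (v - -4) * 4 = 0
  (v - -4) = 20 / 4 = 5
  v = -4 + (5) = 1

Answer: 1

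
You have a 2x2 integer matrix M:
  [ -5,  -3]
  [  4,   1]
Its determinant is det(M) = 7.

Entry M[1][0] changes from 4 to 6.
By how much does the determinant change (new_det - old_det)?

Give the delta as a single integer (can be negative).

Answer: 6

Derivation:
Cofactor C_10 = 3
Entry delta = 6 - 4 = 2
Det delta = entry_delta * cofactor = 2 * 3 = 6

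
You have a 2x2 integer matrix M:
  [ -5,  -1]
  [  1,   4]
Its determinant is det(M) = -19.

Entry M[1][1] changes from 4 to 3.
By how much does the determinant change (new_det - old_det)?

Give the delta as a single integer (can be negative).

Cofactor C_11 = -5
Entry delta = 3 - 4 = -1
Det delta = entry_delta * cofactor = -1 * -5 = 5

Answer: 5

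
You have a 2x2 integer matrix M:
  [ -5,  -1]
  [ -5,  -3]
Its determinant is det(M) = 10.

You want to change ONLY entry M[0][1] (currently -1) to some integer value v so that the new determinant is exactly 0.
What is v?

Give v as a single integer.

Answer: -3

Derivation:
det is linear in entry M[0][1]: det = old_det + (v - -1) * C_01
Cofactor C_01 = 5
Want det = 0: 10 + (v - -1) * 5 = 0
  (v - -1) = -10 / 5 = -2
  v = -1 + (-2) = -3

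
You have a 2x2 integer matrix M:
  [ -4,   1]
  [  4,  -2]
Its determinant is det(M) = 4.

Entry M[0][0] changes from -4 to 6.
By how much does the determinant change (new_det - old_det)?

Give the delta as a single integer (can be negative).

Answer: -20

Derivation:
Cofactor C_00 = -2
Entry delta = 6 - -4 = 10
Det delta = entry_delta * cofactor = 10 * -2 = -20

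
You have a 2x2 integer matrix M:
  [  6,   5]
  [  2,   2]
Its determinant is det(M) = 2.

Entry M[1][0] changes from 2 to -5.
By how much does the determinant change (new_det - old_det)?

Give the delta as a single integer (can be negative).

Answer: 35

Derivation:
Cofactor C_10 = -5
Entry delta = -5 - 2 = -7
Det delta = entry_delta * cofactor = -7 * -5 = 35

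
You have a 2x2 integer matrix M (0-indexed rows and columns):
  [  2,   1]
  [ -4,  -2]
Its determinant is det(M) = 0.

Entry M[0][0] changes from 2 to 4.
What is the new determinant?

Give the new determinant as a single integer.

Answer: -4

Derivation:
det is linear in row 0: changing M[0][0] by delta changes det by delta * cofactor(0,0).
Cofactor C_00 = (-1)^(0+0) * minor(0,0) = -2
Entry delta = 4 - 2 = 2
Det delta = 2 * -2 = -4
New det = 0 + -4 = -4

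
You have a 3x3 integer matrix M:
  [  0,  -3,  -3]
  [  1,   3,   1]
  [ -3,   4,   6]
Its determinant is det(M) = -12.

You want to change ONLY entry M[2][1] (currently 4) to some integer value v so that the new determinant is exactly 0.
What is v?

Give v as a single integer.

det is linear in entry M[2][1]: det = old_det + (v - 4) * C_21
Cofactor C_21 = -3
Want det = 0: -12 + (v - 4) * -3 = 0
  (v - 4) = 12 / -3 = -4
  v = 4 + (-4) = 0

Answer: 0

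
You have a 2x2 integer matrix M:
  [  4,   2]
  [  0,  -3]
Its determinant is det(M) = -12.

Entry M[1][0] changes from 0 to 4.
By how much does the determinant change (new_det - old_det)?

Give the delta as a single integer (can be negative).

Cofactor C_10 = -2
Entry delta = 4 - 0 = 4
Det delta = entry_delta * cofactor = 4 * -2 = -8

Answer: -8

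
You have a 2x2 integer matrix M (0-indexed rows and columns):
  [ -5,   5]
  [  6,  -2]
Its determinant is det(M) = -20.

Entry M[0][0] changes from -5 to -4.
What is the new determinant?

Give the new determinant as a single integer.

det is linear in row 0: changing M[0][0] by delta changes det by delta * cofactor(0,0).
Cofactor C_00 = (-1)^(0+0) * minor(0,0) = -2
Entry delta = -4 - -5 = 1
Det delta = 1 * -2 = -2
New det = -20 + -2 = -22

Answer: -22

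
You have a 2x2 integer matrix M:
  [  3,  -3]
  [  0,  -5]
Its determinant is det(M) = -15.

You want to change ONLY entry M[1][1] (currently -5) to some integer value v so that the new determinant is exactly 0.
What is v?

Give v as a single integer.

det is linear in entry M[1][1]: det = old_det + (v - -5) * C_11
Cofactor C_11 = 3
Want det = 0: -15 + (v - -5) * 3 = 0
  (v - -5) = 15 / 3 = 5
  v = -5 + (5) = 0

Answer: 0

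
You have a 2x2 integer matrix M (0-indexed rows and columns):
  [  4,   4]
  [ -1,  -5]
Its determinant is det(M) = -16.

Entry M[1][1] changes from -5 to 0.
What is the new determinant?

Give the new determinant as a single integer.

det is linear in row 1: changing M[1][1] by delta changes det by delta * cofactor(1,1).
Cofactor C_11 = (-1)^(1+1) * minor(1,1) = 4
Entry delta = 0 - -5 = 5
Det delta = 5 * 4 = 20
New det = -16 + 20 = 4

Answer: 4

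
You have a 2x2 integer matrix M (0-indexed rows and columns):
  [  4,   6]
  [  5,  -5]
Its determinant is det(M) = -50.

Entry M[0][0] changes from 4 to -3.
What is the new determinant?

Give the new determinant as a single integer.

det is linear in row 0: changing M[0][0] by delta changes det by delta * cofactor(0,0).
Cofactor C_00 = (-1)^(0+0) * minor(0,0) = -5
Entry delta = -3 - 4 = -7
Det delta = -7 * -5 = 35
New det = -50 + 35 = -15

Answer: -15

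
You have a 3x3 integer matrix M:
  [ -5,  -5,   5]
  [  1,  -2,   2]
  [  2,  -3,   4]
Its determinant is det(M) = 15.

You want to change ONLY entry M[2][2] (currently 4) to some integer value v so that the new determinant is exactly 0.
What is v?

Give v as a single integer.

Answer: 3

Derivation:
det is linear in entry M[2][2]: det = old_det + (v - 4) * C_22
Cofactor C_22 = 15
Want det = 0: 15 + (v - 4) * 15 = 0
  (v - 4) = -15 / 15 = -1
  v = 4 + (-1) = 3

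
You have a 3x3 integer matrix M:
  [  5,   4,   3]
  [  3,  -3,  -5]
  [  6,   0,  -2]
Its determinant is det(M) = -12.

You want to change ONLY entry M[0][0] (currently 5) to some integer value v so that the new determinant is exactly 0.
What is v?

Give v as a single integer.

Answer: 7

Derivation:
det is linear in entry M[0][0]: det = old_det + (v - 5) * C_00
Cofactor C_00 = 6
Want det = 0: -12 + (v - 5) * 6 = 0
  (v - 5) = 12 / 6 = 2
  v = 5 + (2) = 7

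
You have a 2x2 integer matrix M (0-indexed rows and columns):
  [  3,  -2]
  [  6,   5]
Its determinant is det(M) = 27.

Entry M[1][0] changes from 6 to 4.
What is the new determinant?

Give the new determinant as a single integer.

Answer: 23

Derivation:
det is linear in row 1: changing M[1][0] by delta changes det by delta * cofactor(1,0).
Cofactor C_10 = (-1)^(1+0) * minor(1,0) = 2
Entry delta = 4 - 6 = -2
Det delta = -2 * 2 = -4
New det = 27 + -4 = 23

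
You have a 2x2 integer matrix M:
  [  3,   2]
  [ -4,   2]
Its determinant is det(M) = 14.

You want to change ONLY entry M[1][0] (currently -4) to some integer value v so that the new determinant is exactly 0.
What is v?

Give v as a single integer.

Answer: 3

Derivation:
det is linear in entry M[1][0]: det = old_det + (v - -4) * C_10
Cofactor C_10 = -2
Want det = 0: 14 + (v - -4) * -2 = 0
  (v - -4) = -14 / -2 = 7
  v = -4 + (7) = 3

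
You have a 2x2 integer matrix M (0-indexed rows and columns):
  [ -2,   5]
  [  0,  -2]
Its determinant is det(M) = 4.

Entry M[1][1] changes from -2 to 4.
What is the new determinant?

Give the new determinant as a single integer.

det is linear in row 1: changing M[1][1] by delta changes det by delta * cofactor(1,1).
Cofactor C_11 = (-1)^(1+1) * minor(1,1) = -2
Entry delta = 4 - -2 = 6
Det delta = 6 * -2 = -12
New det = 4 + -12 = -8

Answer: -8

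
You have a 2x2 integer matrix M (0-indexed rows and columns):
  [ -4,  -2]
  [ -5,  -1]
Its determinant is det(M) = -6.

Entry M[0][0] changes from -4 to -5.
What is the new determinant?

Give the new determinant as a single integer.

det is linear in row 0: changing M[0][0] by delta changes det by delta * cofactor(0,0).
Cofactor C_00 = (-1)^(0+0) * minor(0,0) = -1
Entry delta = -5 - -4 = -1
Det delta = -1 * -1 = 1
New det = -6 + 1 = -5

Answer: -5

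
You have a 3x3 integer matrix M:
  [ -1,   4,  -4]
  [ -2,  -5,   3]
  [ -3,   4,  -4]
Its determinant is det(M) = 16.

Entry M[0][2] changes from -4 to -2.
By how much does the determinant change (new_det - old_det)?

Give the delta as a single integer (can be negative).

Cofactor C_02 = -23
Entry delta = -2 - -4 = 2
Det delta = entry_delta * cofactor = 2 * -23 = -46

Answer: -46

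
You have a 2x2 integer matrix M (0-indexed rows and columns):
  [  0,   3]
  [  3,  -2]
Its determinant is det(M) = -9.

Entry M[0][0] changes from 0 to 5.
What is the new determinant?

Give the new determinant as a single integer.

det is linear in row 0: changing M[0][0] by delta changes det by delta * cofactor(0,0).
Cofactor C_00 = (-1)^(0+0) * minor(0,0) = -2
Entry delta = 5 - 0 = 5
Det delta = 5 * -2 = -10
New det = -9 + -10 = -19

Answer: -19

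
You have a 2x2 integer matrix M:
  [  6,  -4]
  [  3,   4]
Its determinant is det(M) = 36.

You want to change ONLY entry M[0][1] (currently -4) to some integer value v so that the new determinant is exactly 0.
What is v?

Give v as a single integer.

det is linear in entry M[0][1]: det = old_det + (v - -4) * C_01
Cofactor C_01 = -3
Want det = 0: 36 + (v - -4) * -3 = 0
  (v - -4) = -36 / -3 = 12
  v = -4 + (12) = 8

Answer: 8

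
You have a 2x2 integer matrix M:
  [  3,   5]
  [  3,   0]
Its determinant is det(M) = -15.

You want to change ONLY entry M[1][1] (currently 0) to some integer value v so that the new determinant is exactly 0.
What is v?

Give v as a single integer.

Answer: 5

Derivation:
det is linear in entry M[1][1]: det = old_det + (v - 0) * C_11
Cofactor C_11 = 3
Want det = 0: -15 + (v - 0) * 3 = 0
  (v - 0) = 15 / 3 = 5
  v = 0 + (5) = 5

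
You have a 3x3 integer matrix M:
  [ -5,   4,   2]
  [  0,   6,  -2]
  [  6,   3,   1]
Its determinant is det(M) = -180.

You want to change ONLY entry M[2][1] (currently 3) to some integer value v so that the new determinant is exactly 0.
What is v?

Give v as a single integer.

det is linear in entry M[2][1]: det = old_det + (v - 3) * C_21
Cofactor C_21 = -10
Want det = 0: -180 + (v - 3) * -10 = 0
  (v - 3) = 180 / -10 = -18
  v = 3 + (-18) = -15

Answer: -15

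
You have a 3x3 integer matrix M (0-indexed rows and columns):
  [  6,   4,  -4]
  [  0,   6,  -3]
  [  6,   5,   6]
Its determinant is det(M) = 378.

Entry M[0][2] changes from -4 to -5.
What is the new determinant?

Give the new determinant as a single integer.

det is linear in row 0: changing M[0][2] by delta changes det by delta * cofactor(0,2).
Cofactor C_02 = (-1)^(0+2) * minor(0,2) = -36
Entry delta = -5 - -4 = -1
Det delta = -1 * -36 = 36
New det = 378 + 36 = 414

Answer: 414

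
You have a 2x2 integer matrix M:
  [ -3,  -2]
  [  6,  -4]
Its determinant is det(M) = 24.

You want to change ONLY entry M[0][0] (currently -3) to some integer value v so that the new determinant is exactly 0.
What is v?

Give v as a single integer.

Answer: 3

Derivation:
det is linear in entry M[0][0]: det = old_det + (v - -3) * C_00
Cofactor C_00 = -4
Want det = 0: 24 + (v - -3) * -4 = 0
  (v - -3) = -24 / -4 = 6
  v = -3 + (6) = 3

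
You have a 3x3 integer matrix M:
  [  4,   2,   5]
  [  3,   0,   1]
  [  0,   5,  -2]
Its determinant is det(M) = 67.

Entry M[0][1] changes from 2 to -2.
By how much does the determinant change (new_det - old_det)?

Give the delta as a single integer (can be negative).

Answer: -24

Derivation:
Cofactor C_01 = 6
Entry delta = -2 - 2 = -4
Det delta = entry_delta * cofactor = -4 * 6 = -24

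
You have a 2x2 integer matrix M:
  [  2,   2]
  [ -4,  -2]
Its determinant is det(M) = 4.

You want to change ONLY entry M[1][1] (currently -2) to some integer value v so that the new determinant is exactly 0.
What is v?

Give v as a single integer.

det is linear in entry M[1][1]: det = old_det + (v - -2) * C_11
Cofactor C_11 = 2
Want det = 0: 4 + (v - -2) * 2 = 0
  (v - -2) = -4 / 2 = -2
  v = -2 + (-2) = -4

Answer: -4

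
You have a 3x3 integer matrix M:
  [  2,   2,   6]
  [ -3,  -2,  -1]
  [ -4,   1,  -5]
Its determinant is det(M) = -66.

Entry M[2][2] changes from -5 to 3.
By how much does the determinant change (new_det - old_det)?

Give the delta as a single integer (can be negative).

Cofactor C_22 = 2
Entry delta = 3 - -5 = 8
Det delta = entry_delta * cofactor = 8 * 2 = 16

Answer: 16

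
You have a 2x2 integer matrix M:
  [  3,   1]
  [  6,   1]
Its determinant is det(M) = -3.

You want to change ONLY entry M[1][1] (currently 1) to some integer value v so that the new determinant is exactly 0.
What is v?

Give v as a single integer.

Answer: 2

Derivation:
det is linear in entry M[1][1]: det = old_det + (v - 1) * C_11
Cofactor C_11 = 3
Want det = 0: -3 + (v - 1) * 3 = 0
  (v - 1) = 3 / 3 = 1
  v = 1 + (1) = 2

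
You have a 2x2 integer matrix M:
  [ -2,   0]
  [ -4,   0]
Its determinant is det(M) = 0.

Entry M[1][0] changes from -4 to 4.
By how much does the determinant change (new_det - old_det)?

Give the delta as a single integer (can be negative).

Cofactor C_10 = 0
Entry delta = 4 - -4 = 8
Det delta = entry_delta * cofactor = 8 * 0 = 0

Answer: 0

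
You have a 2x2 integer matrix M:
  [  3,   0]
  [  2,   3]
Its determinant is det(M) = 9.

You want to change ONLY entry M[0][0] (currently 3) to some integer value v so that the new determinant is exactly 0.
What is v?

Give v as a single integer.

Answer: 0

Derivation:
det is linear in entry M[0][0]: det = old_det + (v - 3) * C_00
Cofactor C_00 = 3
Want det = 0: 9 + (v - 3) * 3 = 0
  (v - 3) = -9 / 3 = -3
  v = 3 + (-3) = 0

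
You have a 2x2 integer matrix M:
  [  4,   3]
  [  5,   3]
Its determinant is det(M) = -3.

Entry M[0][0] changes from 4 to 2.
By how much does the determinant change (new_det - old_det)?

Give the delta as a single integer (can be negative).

Cofactor C_00 = 3
Entry delta = 2 - 4 = -2
Det delta = entry_delta * cofactor = -2 * 3 = -6

Answer: -6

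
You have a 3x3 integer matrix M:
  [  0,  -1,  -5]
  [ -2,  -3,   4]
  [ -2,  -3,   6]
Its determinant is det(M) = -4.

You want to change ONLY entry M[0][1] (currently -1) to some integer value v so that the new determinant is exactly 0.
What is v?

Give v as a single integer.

det is linear in entry M[0][1]: det = old_det + (v - -1) * C_01
Cofactor C_01 = 4
Want det = 0: -4 + (v - -1) * 4 = 0
  (v - -1) = 4 / 4 = 1
  v = -1 + (1) = 0

Answer: 0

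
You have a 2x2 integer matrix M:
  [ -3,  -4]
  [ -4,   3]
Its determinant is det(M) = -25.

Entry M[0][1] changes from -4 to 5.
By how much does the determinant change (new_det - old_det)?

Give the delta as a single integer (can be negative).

Cofactor C_01 = 4
Entry delta = 5 - -4 = 9
Det delta = entry_delta * cofactor = 9 * 4 = 36

Answer: 36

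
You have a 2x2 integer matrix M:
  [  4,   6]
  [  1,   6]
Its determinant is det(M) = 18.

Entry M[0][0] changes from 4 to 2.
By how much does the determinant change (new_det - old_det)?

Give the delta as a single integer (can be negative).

Cofactor C_00 = 6
Entry delta = 2 - 4 = -2
Det delta = entry_delta * cofactor = -2 * 6 = -12

Answer: -12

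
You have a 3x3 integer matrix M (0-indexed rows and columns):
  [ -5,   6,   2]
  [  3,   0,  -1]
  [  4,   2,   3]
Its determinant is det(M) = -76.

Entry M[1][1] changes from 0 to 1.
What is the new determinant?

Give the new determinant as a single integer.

det is linear in row 1: changing M[1][1] by delta changes det by delta * cofactor(1,1).
Cofactor C_11 = (-1)^(1+1) * minor(1,1) = -23
Entry delta = 1 - 0 = 1
Det delta = 1 * -23 = -23
New det = -76 + -23 = -99

Answer: -99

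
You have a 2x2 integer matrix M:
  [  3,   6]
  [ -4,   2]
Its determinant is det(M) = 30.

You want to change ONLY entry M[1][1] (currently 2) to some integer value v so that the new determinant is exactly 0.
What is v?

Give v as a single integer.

Answer: -8

Derivation:
det is linear in entry M[1][1]: det = old_det + (v - 2) * C_11
Cofactor C_11 = 3
Want det = 0: 30 + (v - 2) * 3 = 0
  (v - 2) = -30 / 3 = -10
  v = 2 + (-10) = -8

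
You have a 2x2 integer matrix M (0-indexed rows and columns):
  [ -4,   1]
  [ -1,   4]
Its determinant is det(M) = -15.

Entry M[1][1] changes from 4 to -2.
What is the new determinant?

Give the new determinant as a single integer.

Answer: 9

Derivation:
det is linear in row 1: changing M[1][1] by delta changes det by delta * cofactor(1,1).
Cofactor C_11 = (-1)^(1+1) * minor(1,1) = -4
Entry delta = -2 - 4 = -6
Det delta = -6 * -4 = 24
New det = -15 + 24 = 9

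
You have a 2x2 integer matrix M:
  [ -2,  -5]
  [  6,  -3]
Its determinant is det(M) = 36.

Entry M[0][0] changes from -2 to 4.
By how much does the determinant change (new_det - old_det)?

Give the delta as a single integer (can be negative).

Answer: -18

Derivation:
Cofactor C_00 = -3
Entry delta = 4 - -2 = 6
Det delta = entry_delta * cofactor = 6 * -3 = -18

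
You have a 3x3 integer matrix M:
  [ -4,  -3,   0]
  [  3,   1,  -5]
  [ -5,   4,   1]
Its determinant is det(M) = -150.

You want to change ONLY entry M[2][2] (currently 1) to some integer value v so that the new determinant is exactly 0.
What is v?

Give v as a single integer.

det is linear in entry M[2][2]: det = old_det + (v - 1) * C_22
Cofactor C_22 = 5
Want det = 0: -150 + (v - 1) * 5 = 0
  (v - 1) = 150 / 5 = 30
  v = 1 + (30) = 31

Answer: 31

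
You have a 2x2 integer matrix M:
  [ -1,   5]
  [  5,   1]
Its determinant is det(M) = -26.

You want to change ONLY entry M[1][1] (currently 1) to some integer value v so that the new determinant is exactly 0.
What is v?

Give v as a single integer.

det is linear in entry M[1][1]: det = old_det + (v - 1) * C_11
Cofactor C_11 = -1
Want det = 0: -26 + (v - 1) * -1 = 0
  (v - 1) = 26 / -1 = -26
  v = 1 + (-26) = -25

Answer: -25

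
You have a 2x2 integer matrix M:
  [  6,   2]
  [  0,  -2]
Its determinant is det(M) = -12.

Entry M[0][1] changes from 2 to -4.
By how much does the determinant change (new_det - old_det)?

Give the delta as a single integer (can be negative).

Cofactor C_01 = 0
Entry delta = -4 - 2 = -6
Det delta = entry_delta * cofactor = -6 * 0 = 0

Answer: 0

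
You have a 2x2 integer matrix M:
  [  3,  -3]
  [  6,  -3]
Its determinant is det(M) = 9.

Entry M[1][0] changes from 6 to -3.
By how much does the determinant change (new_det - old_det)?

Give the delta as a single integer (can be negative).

Answer: -27

Derivation:
Cofactor C_10 = 3
Entry delta = -3 - 6 = -9
Det delta = entry_delta * cofactor = -9 * 3 = -27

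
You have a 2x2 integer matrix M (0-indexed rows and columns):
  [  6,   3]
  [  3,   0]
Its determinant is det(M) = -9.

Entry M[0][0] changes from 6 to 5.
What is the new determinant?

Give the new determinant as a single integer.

det is linear in row 0: changing M[0][0] by delta changes det by delta * cofactor(0,0).
Cofactor C_00 = (-1)^(0+0) * minor(0,0) = 0
Entry delta = 5 - 6 = -1
Det delta = -1 * 0 = 0
New det = -9 + 0 = -9

Answer: -9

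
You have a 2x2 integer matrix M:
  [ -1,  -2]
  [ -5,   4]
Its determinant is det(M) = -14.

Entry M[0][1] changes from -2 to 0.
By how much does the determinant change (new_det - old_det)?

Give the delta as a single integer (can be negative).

Answer: 10

Derivation:
Cofactor C_01 = 5
Entry delta = 0 - -2 = 2
Det delta = entry_delta * cofactor = 2 * 5 = 10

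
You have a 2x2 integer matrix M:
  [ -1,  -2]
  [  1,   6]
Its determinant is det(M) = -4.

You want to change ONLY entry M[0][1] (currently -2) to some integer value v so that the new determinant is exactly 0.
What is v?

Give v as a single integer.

Answer: -6

Derivation:
det is linear in entry M[0][1]: det = old_det + (v - -2) * C_01
Cofactor C_01 = -1
Want det = 0: -4 + (v - -2) * -1 = 0
  (v - -2) = 4 / -1 = -4
  v = -2 + (-4) = -6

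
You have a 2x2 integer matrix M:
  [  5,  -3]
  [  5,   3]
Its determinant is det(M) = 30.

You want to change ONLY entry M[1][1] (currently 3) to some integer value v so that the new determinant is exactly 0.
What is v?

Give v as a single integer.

det is linear in entry M[1][1]: det = old_det + (v - 3) * C_11
Cofactor C_11 = 5
Want det = 0: 30 + (v - 3) * 5 = 0
  (v - 3) = -30 / 5 = -6
  v = 3 + (-6) = -3

Answer: -3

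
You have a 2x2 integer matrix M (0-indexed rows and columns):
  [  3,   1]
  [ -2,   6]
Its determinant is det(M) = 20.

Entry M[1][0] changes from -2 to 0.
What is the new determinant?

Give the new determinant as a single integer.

Answer: 18

Derivation:
det is linear in row 1: changing M[1][0] by delta changes det by delta * cofactor(1,0).
Cofactor C_10 = (-1)^(1+0) * minor(1,0) = -1
Entry delta = 0 - -2 = 2
Det delta = 2 * -1 = -2
New det = 20 + -2 = 18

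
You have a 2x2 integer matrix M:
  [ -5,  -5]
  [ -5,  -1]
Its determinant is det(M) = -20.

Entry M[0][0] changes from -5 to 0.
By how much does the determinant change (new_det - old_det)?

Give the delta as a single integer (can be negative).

Cofactor C_00 = -1
Entry delta = 0 - -5 = 5
Det delta = entry_delta * cofactor = 5 * -1 = -5

Answer: -5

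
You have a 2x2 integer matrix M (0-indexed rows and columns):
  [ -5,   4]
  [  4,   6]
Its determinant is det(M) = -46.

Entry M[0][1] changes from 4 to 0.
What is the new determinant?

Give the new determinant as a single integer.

Answer: -30

Derivation:
det is linear in row 0: changing M[0][1] by delta changes det by delta * cofactor(0,1).
Cofactor C_01 = (-1)^(0+1) * minor(0,1) = -4
Entry delta = 0 - 4 = -4
Det delta = -4 * -4 = 16
New det = -46 + 16 = -30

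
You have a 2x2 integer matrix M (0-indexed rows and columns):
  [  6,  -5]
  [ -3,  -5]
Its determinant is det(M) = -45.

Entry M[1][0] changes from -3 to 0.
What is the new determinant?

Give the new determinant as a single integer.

det is linear in row 1: changing M[1][0] by delta changes det by delta * cofactor(1,0).
Cofactor C_10 = (-1)^(1+0) * minor(1,0) = 5
Entry delta = 0 - -3 = 3
Det delta = 3 * 5 = 15
New det = -45 + 15 = -30

Answer: -30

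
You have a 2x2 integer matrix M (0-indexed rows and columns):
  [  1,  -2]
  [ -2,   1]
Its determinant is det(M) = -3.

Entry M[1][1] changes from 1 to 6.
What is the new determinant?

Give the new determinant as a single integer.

Answer: 2

Derivation:
det is linear in row 1: changing M[1][1] by delta changes det by delta * cofactor(1,1).
Cofactor C_11 = (-1)^(1+1) * minor(1,1) = 1
Entry delta = 6 - 1 = 5
Det delta = 5 * 1 = 5
New det = -3 + 5 = 2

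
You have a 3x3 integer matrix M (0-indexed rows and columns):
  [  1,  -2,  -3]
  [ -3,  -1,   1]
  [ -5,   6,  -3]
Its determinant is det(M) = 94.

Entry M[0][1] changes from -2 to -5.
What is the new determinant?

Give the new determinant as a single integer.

det is linear in row 0: changing M[0][1] by delta changes det by delta * cofactor(0,1).
Cofactor C_01 = (-1)^(0+1) * minor(0,1) = -14
Entry delta = -5 - -2 = -3
Det delta = -3 * -14 = 42
New det = 94 + 42 = 136

Answer: 136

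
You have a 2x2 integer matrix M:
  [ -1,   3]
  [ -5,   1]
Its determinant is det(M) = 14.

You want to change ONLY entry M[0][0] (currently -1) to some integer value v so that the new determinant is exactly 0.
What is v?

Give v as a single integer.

Answer: -15

Derivation:
det is linear in entry M[0][0]: det = old_det + (v - -1) * C_00
Cofactor C_00 = 1
Want det = 0: 14 + (v - -1) * 1 = 0
  (v - -1) = -14 / 1 = -14
  v = -1 + (-14) = -15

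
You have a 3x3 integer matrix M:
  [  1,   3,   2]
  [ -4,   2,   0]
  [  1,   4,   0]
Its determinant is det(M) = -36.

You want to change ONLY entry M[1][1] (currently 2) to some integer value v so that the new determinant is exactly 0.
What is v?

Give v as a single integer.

det is linear in entry M[1][1]: det = old_det + (v - 2) * C_11
Cofactor C_11 = -2
Want det = 0: -36 + (v - 2) * -2 = 0
  (v - 2) = 36 / -2 = -18
  v = 2 + (-18) = -16

Answer: -16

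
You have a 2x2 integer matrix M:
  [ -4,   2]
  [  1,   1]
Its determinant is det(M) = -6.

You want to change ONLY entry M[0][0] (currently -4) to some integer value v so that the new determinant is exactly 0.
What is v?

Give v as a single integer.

Answer: 2

Derivation:
det is linear in entry M[0][0]: det = old_det + (v - -4) * C_00
Cofactor C_00 = 1
Want det = 0: -6 + (v - -4) * 1 = 0
  (v - -4) = 6 / 1 = 6
  v = -4 + (6) = 2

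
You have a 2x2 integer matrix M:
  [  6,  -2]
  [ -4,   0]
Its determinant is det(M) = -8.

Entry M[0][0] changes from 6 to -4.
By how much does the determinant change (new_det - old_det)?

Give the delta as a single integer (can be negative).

Answer: 0

Derivation:
Cofactor C_00 = 0
Entry delta = -4 - 6 = -10
Det delta = entry_delta * cofactor = -10 * 0 = 0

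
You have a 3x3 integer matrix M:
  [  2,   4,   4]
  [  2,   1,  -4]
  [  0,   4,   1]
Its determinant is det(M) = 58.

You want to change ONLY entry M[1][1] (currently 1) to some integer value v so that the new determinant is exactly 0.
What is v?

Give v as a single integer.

Answer: -28

Derivation:
det is linear in entry M[1][1]: det = old_det + (v - 1) * C_11
Cofactor C_11 = 2
Want det = 0: 58 + (v - 1) * 2 = 0
  (v - 1) = -58 / 2 = -29
  v = 1 + (-29) = -28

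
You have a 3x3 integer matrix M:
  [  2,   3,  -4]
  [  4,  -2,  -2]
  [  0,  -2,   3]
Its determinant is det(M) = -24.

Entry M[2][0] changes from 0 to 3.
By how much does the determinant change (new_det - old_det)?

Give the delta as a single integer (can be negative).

Answer: -42

Derivation:
Cofactor C_20 = -14
Entry delta = 3 - 0 = 3
Det delta = entry_delta * cofactor = 3 * -14 = -42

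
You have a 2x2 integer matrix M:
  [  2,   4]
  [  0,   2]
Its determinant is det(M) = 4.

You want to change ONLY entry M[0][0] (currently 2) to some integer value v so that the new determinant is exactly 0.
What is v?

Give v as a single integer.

Answer: 0

Derivation:
det is linear in entry M[0][0]: det = old_det + (v - 2) * C_00
Cofactor C_00 = 2
Want det = 0: 4 + (v - 2) * 2 = 0
  (v - 2) = -4 / 2 = -2
  v = 2 + (-2) = 0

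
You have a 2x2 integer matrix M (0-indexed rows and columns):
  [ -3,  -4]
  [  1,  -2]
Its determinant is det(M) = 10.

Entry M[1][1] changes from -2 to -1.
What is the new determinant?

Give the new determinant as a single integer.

Answer: 7

Derivation:
det is linear in row 1: changing M[1][1] by delta changes det by delta * cofactor(1,1).
Cofactor C_11 = (-1)^(1+1) * minor(1,1) = -3
Entry delta = -1 - -2 = 1
Det delta = 1 * -3 = -3
New det = 10 + -3 = 7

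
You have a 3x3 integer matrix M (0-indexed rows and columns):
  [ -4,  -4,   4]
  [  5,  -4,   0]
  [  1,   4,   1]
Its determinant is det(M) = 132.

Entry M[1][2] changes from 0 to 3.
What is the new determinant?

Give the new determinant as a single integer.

det is linear in row 1: changing M[1][2] by delta changes det by delta * cofactor(1,2).
Cofactor C_12 = (-1)^(1+2) * minor(1,2) = 12
Entry delta = 3 - 0 = 3
Det delta = 3 * 12 = 36
New det = 132 + 36 = 168

Answer: 168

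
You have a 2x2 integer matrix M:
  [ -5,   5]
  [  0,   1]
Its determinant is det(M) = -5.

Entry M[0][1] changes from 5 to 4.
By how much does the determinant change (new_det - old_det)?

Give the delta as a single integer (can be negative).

Answer: 0

Derivation:
Cofactor C_01 = 0
Entry delta = 4 - 5 = -1
Det delta = entry_delta * cofactor = -1 * 0 = 0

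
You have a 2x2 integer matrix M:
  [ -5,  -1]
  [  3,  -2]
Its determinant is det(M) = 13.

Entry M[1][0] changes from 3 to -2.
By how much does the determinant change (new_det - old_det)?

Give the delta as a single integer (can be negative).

Cofactor C_10 = 1
Entry delta = -2 - 3 = -5
Det delta = entry_delta * cofactor = -5 * 1 = -5

Answer: -5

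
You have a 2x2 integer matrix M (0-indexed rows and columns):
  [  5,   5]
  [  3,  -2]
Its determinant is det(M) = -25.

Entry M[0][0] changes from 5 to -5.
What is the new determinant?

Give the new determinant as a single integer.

Answer: -5

Derivation:
det is linear in row 0: changing M[0][0] by delta changes det by delta * cofactor(0,0).
Cofactor C_00 = (-1)^(0+0) * minor(0,0) = -2
Entry delta = -5 - 5 = -10
Det delta = -10 * -2 = 20
New det = -25 + 20 = -5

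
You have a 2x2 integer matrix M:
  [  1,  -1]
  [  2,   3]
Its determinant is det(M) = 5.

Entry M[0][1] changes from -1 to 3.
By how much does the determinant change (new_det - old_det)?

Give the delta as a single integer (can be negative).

Answer: -8

Derivation:
Cofactor C_01 = -2
Entry delta = 3 - -1 = 4
Det delta = entry_delta * cofactor = 4 * -2 = -8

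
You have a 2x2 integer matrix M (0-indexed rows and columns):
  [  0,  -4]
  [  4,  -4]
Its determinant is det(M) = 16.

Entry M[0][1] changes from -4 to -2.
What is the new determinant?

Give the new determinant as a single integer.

Answer: 8

Derivation:
det is linear in row 0: changing M[0][1] by delta changes det by delta * cofactor(0,1).
Cofactor C_01 = (-1)^(0+1) * minor(0,1) = -4
Entry delta = -2 - -4 = 2
Det delta = 2 * -4 = -8
New det = 16 + -8 = 8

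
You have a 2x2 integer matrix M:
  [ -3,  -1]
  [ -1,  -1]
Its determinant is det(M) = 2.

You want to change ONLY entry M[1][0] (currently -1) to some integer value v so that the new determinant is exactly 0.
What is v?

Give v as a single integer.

Answer: -3

Derivation:
det is linear in entry M[1][0]: det = old_det + (v - -1) * C_10
Cofactor C_10 = 1
Want det = 0: 2 + (v - -1) * 1 = 0
  (v - -1) = -2 / 1 = -2
  v = -1 + (-2) = -3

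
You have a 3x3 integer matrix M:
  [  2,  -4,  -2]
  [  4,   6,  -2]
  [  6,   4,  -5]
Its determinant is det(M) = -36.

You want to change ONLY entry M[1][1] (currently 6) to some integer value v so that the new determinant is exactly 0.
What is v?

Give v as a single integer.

det is linear in entry M[1][1]: det = old_det + (v - 6) * C_11
Cofactor C_11 = 2
Want det = 0: -36 + (v - 6) * 2 = 0
  (v - 6) = 36 / 2 = 18
  v = 6 + (18) = 24

Answer: 24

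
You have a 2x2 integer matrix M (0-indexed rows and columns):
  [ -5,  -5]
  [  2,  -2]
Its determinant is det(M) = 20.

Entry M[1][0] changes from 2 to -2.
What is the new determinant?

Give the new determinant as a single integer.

Answer: 0

Derivation:
det is linear in row 1: changing M[1][0] by delta changes det by delta * cofactor(1,0).
Cofactor C_10 = (-1)^(1+0) * minor(1,0) = 5
Entry delta = -2 - 2 = -4
Det delta = -4 * 5 = -20
New det = 20 + -20 = 0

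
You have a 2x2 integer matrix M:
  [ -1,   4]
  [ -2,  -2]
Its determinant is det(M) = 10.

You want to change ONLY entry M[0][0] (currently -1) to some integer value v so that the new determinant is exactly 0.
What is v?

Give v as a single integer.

det is linear in entry M[0][0]: det = old_det + (v - -1) * C_00
Cofactor C_00 = -2
Want det = 0: 10 + (v - -1) * -2 = 0
  (v - -1) = -10 / -2 = 5
  v = -1 + (5) = 4

Answer: 4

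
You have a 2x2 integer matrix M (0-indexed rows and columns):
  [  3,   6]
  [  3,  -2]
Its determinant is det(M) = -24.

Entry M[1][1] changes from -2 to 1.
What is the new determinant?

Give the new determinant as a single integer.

det is linear in row 1: changing M[1][1] by delta changes det by delta * cofactor(1,1).
Cofactor C_11 = (-1)^(1+1) * minor(1,1) = 3
Entry delta = 1 - -2 = 3
Det delta = 3 * 3 = 9
New det = -24 + 9 = -15

Answer: -15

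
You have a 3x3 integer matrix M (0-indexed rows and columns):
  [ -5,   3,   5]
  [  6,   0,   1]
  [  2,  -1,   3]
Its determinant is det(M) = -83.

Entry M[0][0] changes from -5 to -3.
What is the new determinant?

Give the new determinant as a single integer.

det is linear in row 0: changing M[0][0] by delta changes det by delta * cofactor(0,0).
Cofactor C_00 = (-1)^(0+0) * minor(0,0) = 1
Entry delta = -3 - -5 = 2
Det delta = 2 * 1 = 2
New det = -83 + 2 = -81

Answer: -81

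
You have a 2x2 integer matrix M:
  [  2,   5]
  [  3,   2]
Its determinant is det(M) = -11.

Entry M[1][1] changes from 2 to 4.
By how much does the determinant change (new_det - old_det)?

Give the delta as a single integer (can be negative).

Answer: 4

Derivation:
Cofactor C_11 = 2
Entry delta = 4 - 2 = 2
Det delta = entry_delta * cofactor = 2 * 2 = 4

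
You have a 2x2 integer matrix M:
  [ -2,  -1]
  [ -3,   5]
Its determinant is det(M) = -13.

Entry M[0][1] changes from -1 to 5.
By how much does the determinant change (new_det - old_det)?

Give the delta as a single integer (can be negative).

Answer: 18

Derivation:
Cofactor C_01 = 3
Entry delta = 5 - -1 = 6
Det delta = entry_delta * cofactor = 6 * 3 = 18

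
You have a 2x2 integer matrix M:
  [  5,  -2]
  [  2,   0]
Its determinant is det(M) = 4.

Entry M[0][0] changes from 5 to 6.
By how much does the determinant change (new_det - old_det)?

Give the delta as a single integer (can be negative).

Cofactor C_00 = 0
Entry delta = 6 - 5 = 1
Det delta = entry_delta * cofactor = 1 * 0 = 0

Answer: 0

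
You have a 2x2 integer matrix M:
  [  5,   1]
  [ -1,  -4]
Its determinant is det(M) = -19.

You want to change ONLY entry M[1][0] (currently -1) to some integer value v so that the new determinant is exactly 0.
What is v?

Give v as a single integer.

Answer: -20

Derivation:
det is linear in entry M[1][0]: det = old_det + (v - -1) * C_10
Cofactor C_10 = -1
Want det = 0: -19 + (v - -1) * -1 = 0
  (v - -1) = 19 / -1 = -19
  v = -1 + (-19) = -20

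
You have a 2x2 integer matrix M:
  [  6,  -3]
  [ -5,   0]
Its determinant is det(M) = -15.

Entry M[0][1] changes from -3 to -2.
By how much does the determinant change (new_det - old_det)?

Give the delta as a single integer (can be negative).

Cofactor C_01 = 5
Entry delta = -2 - -3 = 1
Det delta = entry_delta * cofactor = 1 * 5 = 5

Answer: 5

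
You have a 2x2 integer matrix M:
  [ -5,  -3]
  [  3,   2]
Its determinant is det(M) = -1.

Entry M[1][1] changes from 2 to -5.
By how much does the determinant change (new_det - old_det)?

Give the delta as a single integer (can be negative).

Answer: 35

Derivation:
Cofactor C_11 = -5
Entry delta = -5 - 2 = -7
Det delta = entry_delta * cofactor = -7 * -5 = 35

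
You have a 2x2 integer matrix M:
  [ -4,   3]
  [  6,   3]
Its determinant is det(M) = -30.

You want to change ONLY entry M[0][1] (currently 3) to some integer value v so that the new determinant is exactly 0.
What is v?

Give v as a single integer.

det is linear in entry M[0][1]: det = old_det + (v - 3) * C_01
Cofactor C_01 = -6
Want det = 0: -30 + (v - 3) * -6 = 0
  (v - 3) = 30 / -6 = -5
  v = 3 + (-5) = -2

Answer: -2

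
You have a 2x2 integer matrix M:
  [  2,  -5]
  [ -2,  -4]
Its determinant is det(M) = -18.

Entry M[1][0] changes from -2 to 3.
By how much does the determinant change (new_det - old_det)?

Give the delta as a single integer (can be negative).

Cofactor C_10 = 5
Entry delta = 3 - -2 = 5
Det delta = entry_delta * cofactor = 5 * 5 = 25

Answer: 25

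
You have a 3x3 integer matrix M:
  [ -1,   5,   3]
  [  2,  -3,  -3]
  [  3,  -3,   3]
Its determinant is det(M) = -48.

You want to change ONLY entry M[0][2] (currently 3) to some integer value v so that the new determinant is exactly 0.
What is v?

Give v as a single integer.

det is linear in entry M[0][2]: det = old_det + (v - 3) * C_02
Cofactor C_02 = 3
Want det = 0: -48 + (v - 3) * 3 = 0
  (v - 3) = 48 / 3 = 16
  v = 3 + (16) = 19

Answer: 19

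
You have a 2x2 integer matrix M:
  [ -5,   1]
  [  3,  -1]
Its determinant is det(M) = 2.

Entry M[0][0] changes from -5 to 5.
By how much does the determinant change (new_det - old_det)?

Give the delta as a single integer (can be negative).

Cofactor C_00 = -1
Entry delta = 5 - -5 = 10
Det delta = entry_delta * cofactor = 10 * -1 = -10

Answer: -10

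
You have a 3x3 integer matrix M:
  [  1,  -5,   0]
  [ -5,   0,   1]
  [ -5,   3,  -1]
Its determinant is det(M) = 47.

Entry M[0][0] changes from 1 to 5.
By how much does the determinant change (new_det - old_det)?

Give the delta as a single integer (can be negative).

Answer: -12

Derivation:
Cofactor C_00 = -3
Entry delta = 5 - 1 = 4
Det delta = entry_delta * cofactor = 4 * -3 = -12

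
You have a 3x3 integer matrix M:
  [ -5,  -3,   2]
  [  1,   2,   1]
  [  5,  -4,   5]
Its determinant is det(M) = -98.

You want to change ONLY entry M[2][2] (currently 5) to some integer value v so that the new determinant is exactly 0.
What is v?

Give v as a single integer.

Answer: -9

Derivation:
det is linear in entry M[2][2]: det = old_det + (v - 5) * C_22
Cofactor C_22 = -7
Want det = 0: -98 + (v - 5) * -7 = 0
  (v - 5) = 98 / -7 = -14
  v = 5 + (-14) = -9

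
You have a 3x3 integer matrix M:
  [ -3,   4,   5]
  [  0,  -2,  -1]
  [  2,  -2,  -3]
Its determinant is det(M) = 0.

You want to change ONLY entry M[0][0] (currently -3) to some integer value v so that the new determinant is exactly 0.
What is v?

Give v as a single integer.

Answer: -3

Derivation:
det is linear in entry M[0][0]: det = old_det + (v - -3) * C_00
Cofactor C_00 = 4
Want det = 0: 0 + (v - -3) * 4 = 0
  (v - -3) = 0 / 4 = 0
  v = -3 + (0) = -3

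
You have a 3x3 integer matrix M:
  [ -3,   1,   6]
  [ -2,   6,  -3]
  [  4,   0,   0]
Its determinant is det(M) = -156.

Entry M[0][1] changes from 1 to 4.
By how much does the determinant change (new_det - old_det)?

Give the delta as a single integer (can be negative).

Answer: -36

Derivation:
Cofactor C_01 = -12
Entry delta = 4 - 1 = 3
Det delta = entry_delta * cofactor = 3 * -12 = -36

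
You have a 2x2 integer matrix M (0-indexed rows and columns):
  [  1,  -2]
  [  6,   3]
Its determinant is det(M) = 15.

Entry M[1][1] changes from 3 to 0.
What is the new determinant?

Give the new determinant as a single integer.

det is linear in row 1: changing M[1][1] by delta changes det by delta * cofactor(1,1).
Cofactor C_11 = (-1)^(1+1) * minor(1,1) = 1
Entry delta = 0 - 3 = -3
Det delta = -3 * 1 = -3
New det = 15 + -3 = 12

Answer: 12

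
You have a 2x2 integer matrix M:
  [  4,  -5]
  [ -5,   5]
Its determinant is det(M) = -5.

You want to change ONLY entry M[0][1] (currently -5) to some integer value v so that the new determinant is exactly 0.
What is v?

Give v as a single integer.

det is linear in entry M[0][1]: det = old_det + (v - -5) * C_01
Cofactor C_01 = 5
Want det = 0: -5 + (v - -5) * 5 = 0
  (v - -5) = 5 / 5 = 1
  v = -5 + (1) = -4

Answer: -4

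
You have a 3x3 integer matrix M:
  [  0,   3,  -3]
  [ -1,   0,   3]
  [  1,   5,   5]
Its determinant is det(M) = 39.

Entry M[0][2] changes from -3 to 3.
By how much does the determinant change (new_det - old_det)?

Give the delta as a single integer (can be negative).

Cofactor C_02 = -5
Entry delta = 3 - -3 = 6
Det delta = entry_delta * cofactor = 6 * -5 = -30

Answer: -30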